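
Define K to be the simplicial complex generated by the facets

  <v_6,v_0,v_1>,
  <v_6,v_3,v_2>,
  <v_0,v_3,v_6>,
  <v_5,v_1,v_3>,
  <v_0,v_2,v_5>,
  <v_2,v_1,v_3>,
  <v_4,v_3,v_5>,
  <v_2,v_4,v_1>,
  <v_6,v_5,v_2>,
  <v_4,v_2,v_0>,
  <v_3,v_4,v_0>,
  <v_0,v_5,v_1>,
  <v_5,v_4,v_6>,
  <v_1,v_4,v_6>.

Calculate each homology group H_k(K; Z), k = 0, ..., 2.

H_0 = Z,  H_1 = Z^2,  H_2 = Z.

We work with the vertex ordering v_0 < v_1 < v_2 < v_3 < v_4 < v_5 < v_6. The simplices of K, each written with vertices in increasing order, are:

  0-simplices (7): [v_0], [v_1], [v_2], [v_3], [v_4], [v_5], [v_6]
  1-simplices (21): (21 of them)
  2-simplices (14): (14 of them)

giving chain groups C_0 ≅ Z^7, C_1 ≅ Z^21, C_2 ≅ Z^14.

∂_1: C_1 → C_0 maps an edge to its endpoints' difference, ∂[p,q] = q − p.
This gives a 7×21 integer matrix of rank 6; reducing to Smith normal form yields diagonal entries (1,1,1,1,1,1).

The boundary map ∂_2: C_2 → C_1 maps a triangle to the signed sum of its edges. For instance
  ∂[v_1,v_2,v_3] = [v_2,v_3] − [v_1,v_3] + [v_1,v_2],
  ∂[v_1,v_2,v_4] = [v_2,v_4] − [v_1,v_4] + [v_1,v_2].
The resulting 21×14 matrix has rank 13, and its Smith normal form has invariant factors (1,1,1,1,1,1,1,1,1,1,1,1,1).

Now H_k = ker ∂_k / im ∂_{k+1}, so:

  H_0: rank C_0 − rank ∂_1 = 7 − 6 = 1, and the invariant factors of ∂_1 are all 1, so H_0 ≅ Z.
  H_1: rank ker ∂_1 − rank ∂_2 = (21 − 6) − 13 = 2, and the invariant factors of ∂_2 are all 1, so H_1 ≅ Z^2.
  H_2: rank ker ∂_2 − rank ∂_3 = (14 − 13) − 0 = 1, and there is no ∂_3, so H_2 ≅ Z.

As a check, the Euler characteristic is 7 − 21 + 14 = 0, which agrees with 1 − 2 + 1 = 0.
(K is a triangulation of the torus T^2.)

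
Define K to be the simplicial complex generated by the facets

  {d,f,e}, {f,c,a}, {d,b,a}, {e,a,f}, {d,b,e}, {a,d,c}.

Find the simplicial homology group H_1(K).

Take the total order a < b < c < d < e < f on the vertex set. Then K (dimension 2) consists of the simplices:

  0-simplices (6): a, b, c, d, e, f
  1-simplices (12): ab, ac, ad, ae, af, bd, be, cd, cf, de, df, ef
  2-simplices (6): abd, acd, acf, aef, bde, def

Hence C_0 ≅ Z^6, C_1 ≅ Z^12, C_2 ≅ Z^6.

The boundary map ∂_1: C_1 → C_0 is given by ∂[p,q] = [q] − [p]. For instance
  ∂cf = f − c.
As a 6×12 matrix over Z this has rank 5, with invariant factors (1,1,1,1,1).

The boundary map ∂_2: C_2 → C_1 maps a triangle to the signed sum of its edges. For instance
  ∂acf = cf − af + ac,
  ∂bde = de − be + bd.
The resulting 12×6 matrix has rank 6, and its Smith normal form has invariant factors (1,1,1,1,1,1).

Now H_k = ker ∂_k / im ∂_{k+1}, so:

  H_1: rank ker ∂_1 − rank ∂_2 = (12 − 5) − 6 = 1, and the invariant factors of ∂_2 are all 1, so H_1 ≅ Z.

H_1 = Z.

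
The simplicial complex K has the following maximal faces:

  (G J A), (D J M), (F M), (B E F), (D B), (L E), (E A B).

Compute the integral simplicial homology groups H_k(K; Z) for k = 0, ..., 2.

Order the vertices as A < B < D < E < F < G < J < L < M. Listing each simplex with vertices in this order, K has dimension 2 with simplices:

  0-simplices (9): A, B, D, E, F, G, J, L, M
  1-simplices (14): AB, AE, AG, AJ, BD, BE, BF, DJ, DM, EF, EL, FM, GJ, JM
  2-simplices (4): ABE, AGJ, BEF, DJM

Hence C_0 ≅ Z^9, C_1 ≅ Z^14, C_2 ≅ Z^4.

∂_1: C_1 → C_0 maps an edge to its endpoints' difference, ∂[p,q] = q − p. For instance
  ∂GJ = J − G.
This gives a 9×14 integer matrix of rank 8; reducing to Smith normal form yields diagonal entries (1,1,1,1,1,1,1,1).

∂_2: C_2 → C_1 sends each 2-simplex [p,q,r] to [q,r] − [p,r] + [p,q]. For instance
  ∂ABE = BE − AE + AB,
  ∂DJM = JM − DM + DJ.
As a 14×4 matrix over Z this has rank 4, with invariant factors (1,1,1,1).

Reading off H_k = ker ∂_k / im ∂_{k+1}:

  H_0: rank C_0 − rank ∂_1 = 9 − 8 = 1, and the invariant factors of ∂_1 are all 1, so H_0 = Z.
  H_1: rank ker ∂_1 − rank ∂_2 = (14 − 8) − 4 = 2, and the invariant factors of ∂_2 are all 1, so H_1 = Z^2.
  H_2: rank ker ∂_2 − rank ∂_3 = (4 − 4) − 0 = 0, and there is no ∂_3, so H_2 = 0.

As a check, the Euler characteristic is 9 − 14 + 4 = -1, which agrees with 1 − 2 + 0 = -1.

H_0 = Z,  H_1 = Z^2,  H_2 = 0.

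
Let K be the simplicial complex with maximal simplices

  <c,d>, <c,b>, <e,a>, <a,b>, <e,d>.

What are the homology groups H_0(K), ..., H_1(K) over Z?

H_0 = Z,  H_1 = Z.

Order the vertices as a < b < c < d < e. Listing each simplex with vertices in this order, K has dimension 1 with simplices:

  0-simplices (5): a, b, c, d, e
  1-simplices (5): ab, ae, bc, cd, de

giving chain groups C_0 ≅ Z^5, C_1 ≅ Z^5.

The boundary map ∂_1: C_1 → C_0 maps an edge to its endpoints' difference, ∂[p,q] = q − p.
This gives a 5×5 integer matrix of rank 4; reducing to Smith normal form yields diagonal entries (1,1,1,1).

Computing H_k = (kernel of ∂_k) / (image of ∂_{k+1}):

  H_0: rank C_0 − rank ∂_1 = 5 − 4 = 1, and the invariant factors of ∂_1 are all 1, so H_0 ≅ Z.
  H_1: rank ker ∂_1 − rank ∂_2 = (5 − 4) − 0 = 1, and there is no ∂_2, so H_1 ≅ Z.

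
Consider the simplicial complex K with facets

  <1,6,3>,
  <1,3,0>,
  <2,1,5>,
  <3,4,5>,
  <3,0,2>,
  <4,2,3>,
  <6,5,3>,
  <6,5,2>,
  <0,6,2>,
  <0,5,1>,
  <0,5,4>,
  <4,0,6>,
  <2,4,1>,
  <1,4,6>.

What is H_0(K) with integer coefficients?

H_0 = Z.

K has 7 vertices, 21 edges, 14 triangles.
rank ∂_0 = 0, rank ∂_1 = 6 ⇒ b_0 = 7 − 0 − 6 = 1; all invariant factors of ∂_1 are 1 so no torsion. So H_0 = Z.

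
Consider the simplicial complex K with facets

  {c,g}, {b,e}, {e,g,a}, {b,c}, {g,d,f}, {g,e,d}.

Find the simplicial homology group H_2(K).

Order the vertices as a < b < c < d < e < f < g. Listing each simplex with vertices in this order, K has dimension 2 with simplices:

  0-simplices (7): a, b, c, d, e, f, g
  1-simplices (10): ae, ag, bc, be, cg, de, df, dg, eg, fg
  2-simplices (3): aeg, deg, dfg

Hence C_0 ≅ Z^7, C_1 ≅ Z^10, C_2 ≅ Z^3.

∂_1: C_1 → C_0 sends each edge [p,q] (with p < q) to q − p. For instance
  ∂de = e − d.
This gives a 7×10 integer matrix of rank 6; reducing to Smith normal form yields diagonal entries (1,1,1,1,1,1).

∂_2: C_2 → C_1 sends each 2-simplex [p,q,r] to [q,r] − [p,r] + [p,q]. For instance
  ∂deg = eg − dg + de,
  ∂aeg = eg − ag + ae.
The resulting 10×3 matrix has rank 3, and its Smith normal form has invariant factors (1,1,1).

From H_k ≅ ker(∂_k) / im(∂_{k+1}) we obtain:

  H_2: rank ker ∂_2 − rank ∂_3 = (3 − 3) − 0 = 0, and there is no ∂_3, so H_2 = 0.

H_2 ≅ 0.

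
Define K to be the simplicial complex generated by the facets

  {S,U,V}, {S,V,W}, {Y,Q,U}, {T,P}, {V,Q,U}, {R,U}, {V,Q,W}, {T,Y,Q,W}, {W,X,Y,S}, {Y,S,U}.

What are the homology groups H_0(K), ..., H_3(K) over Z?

We work with the vertex ordering P < Q < R < S < T < U < V < W < X < Y. The simplices of K, each written with vertices in increasing order, are:

  0-simplices (10): P, Q, R, S, T, U, V, W, X, Y
  1-simplices (20): PT, QT, QU, QV, QW, QY, RU, SU, SV, SW, SX, SY, TW, TY, UV, UY, VW, WX, WY, XY
  2-simplices (14): QTW, QTY, QUV, QUY, QVW, QWY, SUV, SUY, SVW, SWX, SWY, SXY, TWY, WXY
  3-simplices (2): QTWY, SWXY

so the chain groups are C_0 ≅ Z^10, C_1 ≅ Z^20, C_2 ≅ Z^14, C_3 ≅ Z^2.

The boundary map ∂_1: C_1 → C_0 is given by ∂[p,q] = [q] − [p].
The resulting 10×20 matrix has rank 9, and its Smith normal form has invariant factors (1,1,1,1,1,1,1,1,1).

∂_2: C_2 → C_1 maps a triangle to the signed sum of its edges. For instance
  ∂SUV = UV − SV + SU,
  ∂QVW = VW − QW + QV.
This gives a 20×14 integer matrix of rank 11; reducing to Smith normal form yields diagonal entries (1,1,1,1,1,1,1,1,1,1,1).

Boundary ∂_3: C_3 → C_2 sends each 3-simplex σ to the alternating sum Σ_i (−1)^i (σ with its i-th vertex removed). For instance
  ∂QTWY = TWY − QWY + QTY − QTW,
  ∂SWXY = WXY − SXY + SWY − SWX.
The resulting 14×2 matrix has rank 2, and its Smith normal form has invariant factors (1,1).

Now H_k = ker ∂_k / im ∂_{k+1}, so:

  H_0: rank C_0 − rank ∂_1 = 10 − 9 = 1, and the invariant factors of ∂_1 are all 1, so H_0 ≅ Z.
  H_1: rank ker ∂_1 − rank ∂_2 = (20 − 9) − 11 = 0, and the invariant factors of ∂_2 are all 1, so H_1 ≅ 0.
  H_2: rank ker ∂_2 − rank ∂_3 = (14 − 11) − 2 = 1, and the invariant factors of ∂_3 are all 1, so H_2 ≅ Z.
  H_3: rank ker ∂_3 − rank ∂_4 = (2 − 2) − 0 = 0, and there is no ∂_4, so H_3 ≅ 0.

H_0 ≅ Z,  H_1 = 0,  H_2 ≅ Z,  H_3 = 0.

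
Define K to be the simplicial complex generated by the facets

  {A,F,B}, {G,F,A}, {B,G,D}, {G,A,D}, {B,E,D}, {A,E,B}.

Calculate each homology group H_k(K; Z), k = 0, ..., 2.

Fix the vertex order A < B < D < E < F < G and write every simplex with vertices in increasing order. Then dim K = 2 and the simplices of K are:

  0-simplices (6): A, B, D, E, F, G
  1-simplices (12): AB, AD, AE, AF, AG, BD, BE, BF, BG, DE, DG, FG
  2-simplices (6): ABE, ABF, ADG, AFG, BDE, BDG

giving chain groups C_0 ≅ Z^6, C_1 ≅ Z^12, C_2 ≅ Z^6.

∂_1: C_1 → C_0 maps an edge to its endpoints' difference, ∂[p,q] = q − p.
The resulting 6×12 matrix has rank 5, and its Smith normal form has invariant factors (1,1,1,1,1).

Boundary ∂_2: C_2 → C_1 maps a triangle to the signed sum of its edges. For instance
  ∂ABE = BE − AE + AB,
  ∂BDG = DG − BG + BD.
This gives a 12×6 integer matrix of rank 6; reducing to Smith normal form yields diagonal entries (1,1,1,1,1,1).

Reading off H_k = ker ∂_k / im ∂_{k+1}:

  H_0: rank C_0 − rank ∂_1 = 6 − 5 = 1, and the invariant factors of ∂_1 are all 1, so H_0 = Z.
  H_1: rank ker ∂_1 − rank ∂_2 = (12 − 5) − 6 = 1, and the invariant factors of ∂_2 are all 1, so H_1 = Z.
  H_2: rank ker ∂_2 − rank ∂_3 = (6 − 6) − 0 = 0, and there is no ∂_3, so H_2 = 0.

(K is a triangulation of the cylinder S^1 x I.)

H_0 ≅ Z,  H_1 ≅ Z,  H_2 = 0.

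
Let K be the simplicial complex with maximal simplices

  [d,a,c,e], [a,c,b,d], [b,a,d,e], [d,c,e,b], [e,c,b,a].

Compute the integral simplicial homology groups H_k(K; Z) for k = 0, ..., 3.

Order the vertices as a < b < c < d < e. Listing each simplex with vertices in this order, K has dimension 3 with simplices:

  0-simplices (5): a, b, c, d, e
  1-simplices (10): ab, ac, ad, ae, bc, bd, be, cd, ce, de
  2-simplices (10): abc, abd, abe, acd, ace, ade, bcd, bce, bde, cde
  3-simplices (5): abcd, abce, abde, acde, bcde

so the chain groups are C_0 ≅ Z^5, C_1 ≅ Z^10, C_2 ≅ Z^10, C_3 ≅ Z^5.

∂_1: C_1 → C_0 sends each edge [p,q] (with p < q) to q − p.
The 5×10 boundary matrix has rank 4 and Smith normal form diag(1,1,1,1).

∂_2: C_2 → C_1 acts by ∂[p,q,r] = [q,r] − [p,r] + [p,q]. For instance
  ∂abc = bc − ac + ab,
  ∂ade = de − ae + ad.
This gives a 10×10 integer matrix of rank 6; reducing to Smith normal form yields diagonal entries (1,1,1,1,1,1).

Boundary ∂_3: C_3 → C_2 sends each 3-simplex σ to the alternating sum Σ_i (−1)^i (σ with its i-th vertex removed). For instance
  ∂abde = bde − ade + abe − abd,
  ∂abce = bce − ace + abe − abc.
This gives a 10×5 integer matrix of rank 4; reducing to Smith normal form yields diagonal entries (1,1,1,1).

Reading off H_k = ker ∂_k / im ∂_{k+1}:

  H_0: rank C_0 − rank ∂_1 = 5 − 4 = 1, and the invariant factors of ∂_1 are all 1, so H_0 = Z.
  H_1: rank ker ∂_1 − rank ∂_2 = (10 − 4) − 6 = 0, and the invariant factors of ∂_2 are all 1, so H_1 = 0.
  H_2: rank ker ∂_2 − rank ∂_3 = (10 − 6) − 4 = 0, and the invariant factors of ∂_3 are all 1, so H_2 = 0.
  H_3: rank ker ∂_3 − rank ∂_4 = (5 − 4) − 0 = 1, and there is no ∂_4, so H_3 = Z.

As a check, the Euler characteristic is 5 − 10 + 10 − 5 = 0, which agrees with 1 − 0 + 0 − 1 = 0.

H_0 ≅ Z,  H_1 = 0,  H_2 = 0,  H_3 ≅ Z.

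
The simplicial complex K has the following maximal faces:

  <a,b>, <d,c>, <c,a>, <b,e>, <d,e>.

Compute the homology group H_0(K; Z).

We work with the vertex ordering a < b < c < d < e. The simplices of K, each written with vertices in increasing order, are:

  0-simplices (5): a, b, c, d, e
  1-simplices (5): ab, ac, be, cd, de

Hence C_0 ≅ Z^5, C_1 ≅ Z^5.

The boundary map ∂_1: C_1 → C_0 maps an edge to its endpoints' difference, ∂[p,q] = q − p.
As a 5×5 matrix over Z this has rank 4, with invariant factors (1,1,1,1).

From H_k ≅ ker(∂_k) / im(∂_{k+1}) we obtain:

  H_0: rank C_0 − rank ∂_1 = 5 − 4 = 1, and the invariant factors of ∂_1 are all 1, so H_0 = Z.

(K is a triangulation of the circle S^1.)

H_0 ≅ Z.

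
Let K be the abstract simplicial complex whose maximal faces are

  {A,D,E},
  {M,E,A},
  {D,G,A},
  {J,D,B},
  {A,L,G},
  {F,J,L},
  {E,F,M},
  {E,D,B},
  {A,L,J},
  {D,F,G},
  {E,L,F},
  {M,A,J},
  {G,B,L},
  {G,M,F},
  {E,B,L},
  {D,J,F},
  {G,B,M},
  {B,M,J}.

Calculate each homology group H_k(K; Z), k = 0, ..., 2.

Fix the vertex order A < B < D < E < F < G < J < L < M and write every simplex with vertices in increasing order. Then dim K = 2 and the simplices of K are:

  0-simplices (9): A, B, D, E, F, G, J, L, M
  1-simplices (27): AD, AE, AG, AJ, AL, AM, BD, BE, BG, BJ, BL, BM, DE, DF, DG, DJ, EF, EL, EM, FG, FJ, FL, FM, GL, GM, JL, JM
  2-simplices (18): ADE, ADG, AEM, AGL, AJL, AJM, BDE, BDJ, BEL, BGL, BGM, BJM, DFG, DFJ, EFL, EFM, FGM, FJL

giving chain groups C_0 ≅ Z^9, C_1 ≅ Z^27, C_2 ≅ Z^18.

The boundary map ∂_1: C_1 → C_0 sends each edge [p,q] (with p < q) to q − p. For instance
  ∂BG = G − B.
As a 9×27 matrix over Z this has rank 8, with invariant factors (1,1,1,1,1,1,1,1).

Boundary ∂_2: C_2 → C_1 sends each 2-simplex [p,q,r] to [q,r] − [p,r] + [p,q]. For instance
  ∂AGL = GL − AL + AG,
  ∂BGM = GM − BM + BG.
The resulting 27×18 matrix has rank 17, and its Smith normal form has invariant factors (1,1,1,1,1,1,1,1,1,1,1,1,1,1,1,1,1).

Computing H_k = (kernel of ∂_k) / (image of ∂_{k+1}):

  H_0: rank C_0 − rank ∂_1 = 9 − 8 = 1, and the invariant factors of ∂_1 are all 1, so H_0 = Z.
  H_1: rank ker ∂_1 − rank ∂_2 = (27 − 8) − 17 = 2, and the invariant factors of ∂_2 are all 1, so H_1 = Z^2.
  H_2: rank ker ∂_2 − rank ∂_3 = (18 − 17) − 0 = 1, and there is no ∂_3, so H_2 = Z.

H_0 ≅ Z,  H_1 ≅ Z^2,  H_2 ≅ Z.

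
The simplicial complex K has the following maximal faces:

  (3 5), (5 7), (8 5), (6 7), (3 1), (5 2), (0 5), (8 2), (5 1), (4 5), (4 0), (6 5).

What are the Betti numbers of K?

We work with the vertex ordering 0 < 1 < 2 < 3 < 4 < 5 < 6 < 7 < 8. The simplices of K, each written with vertices in increasing order, are:

  0-simplices (9): [0], [1], [2], [3], [4], [5], [6], [7], [8]
  1-simplices (12): [0,4], [0,5], [1,3], [1,5], [2,5], [2,8], [3,5], [4,5], [5,6], [5,7], [5,8], [6,7]

giving chain groups C_0 ≅ Z^9, C_1 ≅ Z^12.

Boundary ∂_1: C_1 → C_0 is given by ∂[p,q] = [q] − [p]. For instance
  ∂[5,7] = [7] − [5].
The resulting 9×12 matrix has rank 8, and its Smith normal form has invariant factors (1,1,1,1,1,1,1,1).

From H_k ≅ ker(∂_k) / im(∂_{k+1}) we obtain:

  H_0: rank C_0 − rank ∂_1 = 9 − 8 = 1, and the invariant factors of ∂_1 are all 1, so H_0 ≅ Z.
  H_1: rank ker ∂_1 − rank ∂_2 = (12 − 8) − 0 = 4, and there is no ∂_2, so H_1 ≅ Z^4.

(K is a triangulation of a wedge of 4 circles.)

Hence the Betti numbers are b_0 = 1, b_1 = 4.

b_0 = 1, b_1 = 4.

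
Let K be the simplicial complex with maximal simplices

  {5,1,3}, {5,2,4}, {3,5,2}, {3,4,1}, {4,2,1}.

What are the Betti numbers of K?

Order the vertices as 1 < 2 < 3 < 4 < 5. Listing each simplex with vertices in this order, K has dimension 2 with simplices:

  0-simplices (5): [1], [2], [3], [4], [5]
  1-simplices (10): [1,2], [1,3], [1,4], [1,5], [2,3], [2,4], [2,5], [3,4], [3,5], [4,5]
  2-simplices (5): [1,2,4], [1,3,4], [1,3,5], [2,3,5], [2,4,5]

giving chain groups C_0 ≅ Z^5, C_1 ≅ Z^10, C_2 ≅ Z^5.

The boundary map ∂_1: C_1 → C_0 sends each edge [p,q] (with p < q) to q − p.
As a 5×10 matrix over Z this has rank 4, with invariant factors (1,1,1,1).

The boundary map ∂_2: C_2 → C_1 maps a triangle to the signed sum of its edges. For instance
  ∂[2,4,5] = [4,5] − [2,5] + [2,4],
  ∂[1,3,5] = [3,5] − [1,5] + [1,3].
As a 10×5 matrix over Z this has rank 5, with invariant factors (1,1,1,1,1).

From H_k ≅ ker(∂_k) / im(∂_{k+1}) we obtain:

  H_0: rank C_0 − rank ∂_1 = 5 − 4 = 1, and the invariant factors of ∂_1 are all 1, so H_0 ≅ Z.
  H_1: rank ker ∂_1 − rank ∂_2 = (10 − 4) − 5 = 1, and the invariant factors of ∂_2 are all 1, so H_1 ≅ Z.
  H_2: rank ker ∂_2 − rank ∂_3 = (5 − 5) − 0 = 0, and there is no ∂_3, so H_2 ≅ 0.

As a check, the Euler characteristic is 5 − 10 + 5 = 0, which agrees with 1 − 1 + 0 = 0.

Hence the Betti numbers are b_0 = 1, b_1 = 1, b_2 = 0.

b_0 = 1, b_1 = 1, b_2 = 0.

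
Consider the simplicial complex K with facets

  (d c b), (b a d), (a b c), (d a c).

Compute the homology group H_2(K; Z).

H_2 ≅ Z.

Order the vertices as a < b < c < d. Listing each simplex with vertices in this order, K has dimension 2 with simplices:

  0-simplices (4): a, b, c, d
  1-simplices (6): ab, ac, ad, bc, bd, cd
  2-simplices (4): abc, abd, acd, bcd

so the chain groups are C_0 ≅ Z^4, C_1 ≅ Z^6, C_2 ≅ Z^4.

Boundary ∂_1: C_1 → C_0 is given by ∂[p,q] = [q] − [p].
This gives a 4×6 integer matrix of rank 3; reducing to Smith normal form yields diagonal entries (1,1,1).

∂_2: C_2 → C_1 sends each 2-simplex [p,q,r] to [q,r] − [p,r] + [p,q]. For instance
  ∂acd = cd − ad + ac,
  ∂bcd = cd − bd + bc.
The 6×4 boundary matrix has rank 3 and Smith normal form diag(1,1,1).

Now H_k = ker ∂_k / im ∂_{k+1}, so:

  H_2: rank ker ∂_2 − rank ∂_3 = (4 − 3) − 0 = 1, and there is no ∂_3, so H_2 = Z.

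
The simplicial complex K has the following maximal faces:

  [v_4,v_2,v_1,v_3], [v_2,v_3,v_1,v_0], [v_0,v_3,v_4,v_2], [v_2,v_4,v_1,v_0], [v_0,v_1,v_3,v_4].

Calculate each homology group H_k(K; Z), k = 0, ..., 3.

H_0 = Z,  H_1 = 0,  H_2 = 0,  H_3 = Z.

We work with the vertex ordering v_0 < v_1 < v_2 < v_3 < v_4. The simplices of K, each written with vertices in increasing order, are:

  0-simplices (5): [v_0], [v_1], [v_2], [v_3], [v_4]
  1-simplices (10): [v_0,v_1], [v_0,v_2], [v_0,v_3], [v_0,v_4], [v_1,v_2], [v_1,v_3], [v_1,v_4], [v_2,v_3], [v_2,v_4], [v_3,v_4]
  2-simplices (10): [v_0,v_1,v_2], [v_0,v_1,v_3], [v_0,v_1,v_4], [v_0,v_2,v_3], [v_0,v_2,v_4], [v_0,v_3,v_4], [v_1,v_2,v_3], [v_1,v_2,v_4], [v_1,v_3,v_4], [v_2,v_3,v_4]
  3-simplices (5): [v_0,v_1,v_2,v_3], [v_0,v_1,v_2,v_4], [v_0,v_1,v_3,v_4], [v_0,v_2,v_3,v_4], [v_1,v_2,v_3,v_4]

Hence C_0 ≅ Z^5, C_1 ≅ Z^10, C_2 ≅ Z^10, C_3 ≅ Z^5.

The boundary map ∂_1: C_1 → C_0 sends each edge [p,q] (with p < q) to q − p. For instance
  ∂[v_0,v_1] = [v_1] − [v_0].
This gives a 5×10 integer matrix of rank 4; reducing to Smith normal form yields diagonal entries (1,1,1,1).

Boundary ∂_2: C_2 → C_1 sends each 2-simplex [p,q,r] to [q,r] − [p,r] + [p,q]. For instance
  ∂[v_0,v_3,v_4] = [v_3,v_4] − [v_0,v_4] + [v_0,v_3],
  ∂[v_0,v_1,v_4] = [v_1,v_4] − [v_0,v_4] + [v_0,v_1].
The 10×10 boundary matrix has rank 6 and Smith normal form diag(1,1,1,1,1,1).

Boundary ∂_3: C_3 → C_2 sends each 3-simplex σ to the alternating sum Σ_i (−1)^i (σ with its i-th vertex removed). For instance
  ∂[v_0,v_1,v_2,v_4] = [v_1,v_2,v_4] − [v_0,v_2,v_4] + [v_0,v_1,v_4] − [v_0,v_1,v_2],
  ∂[v_0,v_2,v_3,v_4] = [v_2,v_3,v_4] − [v_0,v_3,v_4] + [v_0,v_2,v_4] − [v_0,v_2,v_3].
As a 10×5 matrix over Z this has rank 4, with invariant factors (1,1,1,1).

Reading off H_k = ker ∂_k / im ∂_{k+1}:

  H_0: rank C_0 − rank ∂_1 = 5 − 4 = 1, and the invariant factors of ∂_1 are all 1, so H_0 ≅ Z.
  H_1: rank ker ∂_1 − rank ∂_2 = (10 − 4) − 6 = 0, and the invariant factors of ∂_2 are all 1, so H_1 ≅ 0.
  H_2: rank ker ∂_2 − rank ∂_3 = (10 − 6) − 4 = 0, and the invariant factors of ∂_3 are all 1, so H_2 ≅ 0.
  H_3: rank ker ∂_3 − rank ∂_4 = (5 − 4) − 0 = 1, and there is no ∂_4, so H_3 ≅ Z.

(K is a triangulation of the 3-sphere S^3.)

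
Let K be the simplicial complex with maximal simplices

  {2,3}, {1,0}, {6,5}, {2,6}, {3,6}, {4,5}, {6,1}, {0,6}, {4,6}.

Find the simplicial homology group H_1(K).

Take the total order 0 < 1 < 2 < 3 < 4 < 5 < 6 on the vertex set. Then K (dimension 1) consists of the simplices:

  0-simplices (7): [0], [1], [2], [3], [4], [5], [6]
  1-simplices (9): [0,1], [0,6], [1,6], [2,3], [2,6], [3,6], [4,5], [4,6], [5,6]

so the chain groups are C_0 ≅ Z^7, C_1 ≅ Z^9.

Boundary ∂_1: C_1 → C_0 is given by ∂[p,q] = [q] − [p]. For instance
  ∂[4,6] = [6] − [4].
This gives a 7×9 integer matrix of rank 6; reducing to Smith normal form yields diagonal entries (1,1,1,1,1,1).

From H_k ≅ ker(∂_k) / im(∂_{k+1}) we obtain:

  H_1: rank ker ∂_1 − rank ∂_2 = (9 − 6) − 0 = 3, and there is no ∂_2, so H_1 ≅ Z^3.

H_1 = Z^3.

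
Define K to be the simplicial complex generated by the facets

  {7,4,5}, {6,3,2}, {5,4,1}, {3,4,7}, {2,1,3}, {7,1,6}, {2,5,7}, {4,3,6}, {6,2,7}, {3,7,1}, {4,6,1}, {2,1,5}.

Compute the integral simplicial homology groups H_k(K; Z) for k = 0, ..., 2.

H_0 = Z,  H_1 = Z/2,  H_2 = 0.

Order the vertices as 1 < 2 < 3 < 4 < 5 < 6 < 7. Listing each simplex with vertices in this order, K has dimension 2 with simplices:

  0-simplices (7): [1], [2], [3], [4], [5], [6], [7]
  1-simplices (18): [1,2], [1,3], [1,4], [1,5], [1,6], [1,7], [2,3], [2,5], [2,6], [2,7], [3,4], [3,6], [3,7], [4,5], [4,6], [4,7], [5,7], [6,7]
  2-simplices (12): [1,2,3], [1,2,5], [1,3,7], [1,4,5], [1,4,6], [1,6,7], [2,3,6], [2,5,7], [2,6,7], [3,4,6], [3,4,7], [4,5,7]

so the chain groups are C_0 ≅ Z^7, C_1 ≅ Z^18, C_2 ≅ Z^12.

The boundary map ∂_1: C_1 → C_0 maps an edge to its endpoints' difference, ∂[p,q] = q − p. For instance
  ∂[2,3] = [3] − [2].
The 7×18 boundary matrix has rank 6 and Smith normal form diag(1,1,1,1,1,1).

The boundary map ∂_2: C_2 → C_1 maps a triangle to the signed sum of its edges. For instance
  ∂[1,6,7] = [6,7] − [1,7] + [1,6],
  ∂[1,4,5] = [4,5] − [1,5] + [1,4].
The 18×12 boundary matrix has rank 12 and Smith normal form diag(1,1,1,1,1,1,1,1,1,1,1,2).

Reading off H_k = ker ∂_k / im ∂_{k+1}:

  H_0: rank C_0 − rank ∂_1 = 7 − 6 = 1, and the invariant factors of ∂_1 are all 1, so H_0 ≅ Z.
  H_1: rank ker ∂_1 − rank ∂_2 = (18 − 6) − 12 = 0, and ∂_2 has invariant factor 2 > 1, so H_1 ≅ Z/2.
  H_2: rank ker ∂_2 − rank ∂_3 = (12 − 12) − 0 = 0, and there is no ∂_3, so H_2 ≅ 0.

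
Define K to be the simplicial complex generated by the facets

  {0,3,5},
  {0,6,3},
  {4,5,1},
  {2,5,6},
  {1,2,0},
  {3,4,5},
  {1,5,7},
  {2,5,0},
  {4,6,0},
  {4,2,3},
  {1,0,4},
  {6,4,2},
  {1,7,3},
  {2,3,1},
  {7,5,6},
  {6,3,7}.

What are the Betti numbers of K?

We work with the vertex ordering 0 < 1 < 2 < 3 < 4 < 5 < 6 < 7. The simplices of K, each written with vertices in increasing order, are:

  0-simplices (8): [0], [1], [2], [3], [4], [5], [6], [7]
  1-simplices (24): (24 of them)
  2-simplices (16): [0,1,2], [0,1,4], [0,2,5], [0,3,5], [0,3,6], [0,4,6], [1,2,3], [1,3,7], [1,4,5], [1,5,7], [2,3,4], [2,4,6], [2,5,6], [3,4,5], [3,6,7], [5,6,7]

giving chain groups C_0 ≅ Z^8, C_1 ≅ Z^24, C_2 ≅ Z^16.

The boundary map ∂_1: C_1 → C_0 maps an edge to its endpoints' difference, ∂[p,q] = q − p. For instance
  ∂[2,4] = [4] − [2].
As a 8×24 matrix over Z this has rank 7, with invariant factors (1,1,1,1,1,1,1).

The boundary map ∂_2: C_2 → C_1 maps a triangle to the signed sum of its edges. For instance
  ∂[0,3,5] = [3,5] − [0,5] + [0,3],
  ∂[0,4,6] = [4,6] − [0,6] + [0,4].
This gives a 24×16 integer matrix of rank 15; reducing to Smith normal form yields diagonal entries (1,1,1,1,1,1,1,1,1,1,1,1,1,1,1).

Reading off H_k = ker ∂_k / im ∂_{k+1}:

  H_0: rank C_0 − rank ∂_1 = 8 − 7 = 1, and the invariant factors of ∂_1 are all 1, so H_0 = Z.
  H_1: rank ker ∂_1 − rank ∂_2 = (24 − 7) − 15 = 2, and the invariant factors of ∂_2 are all 1, so H_1 = Z^2.
  H_2: rank ker ∂_2 − rank ∂_3 = (16 − 15) − 0 = 1, and there is no ∂_3, so H_2 = Z.

As a check, the Euler characteristic is 8 − 24 + 16 = 0, which agrees with 1 − 2 + 1 = 0.
(K is a triangulation of the torus T^2.)

Hence the Betti numbers are b_0 = 1, b_1 = 2, b_2 = 1.

b_0 = 1, b_1 = 2, b_2 = 1.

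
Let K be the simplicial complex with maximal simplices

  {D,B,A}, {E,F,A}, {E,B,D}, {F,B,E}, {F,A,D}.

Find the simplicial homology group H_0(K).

Fix the vertex order A < B < D < E < F and write every simplex with vertices in increasing order. Then dim K = 2 and the simplices of K are:

  0-simplices (5): A, B, D, E, F
  1-simplices (10): AB, AD, AE, AF, BD, BE, BF, DE, DF, EF
  2-simplices (5): ABD, ADF, AEF, BDE, BEF

Hence C_0 ≅ Z^5, C_1 ≅ Z^10, C_2 ≅ Z^5.

Boundary ∂_1: C_1 → C_0 maps an edge to its endpoints' difference, ∂[p,q] = q − p. For instance
  ∂AB = B − A.
The 5×10 boundary matrix has rank 4 and Smith normal form diag(1,1,1,1).

The boundary map ∂_2: C_2 → C_1 maps a triangle to the signed sum of its edges. For instance
  ∂ABD = BD − AD + AB,
  ∂BEF = EF − BF + BE.
The 10×5 boundary matrix has rank 5 and Smith normal form diag(1,1,1,1,1).

Now H_k = ker ∂_k / im ∂_{k+1}, so:

  H_0: rank C_0 − rank ∂_1 = 5 − 4 = 1, and the invariant factors of ∂_1 are all 1, so H_0 = Z.

(K is a triangulation of the Möbius band.)

H_0 = Z.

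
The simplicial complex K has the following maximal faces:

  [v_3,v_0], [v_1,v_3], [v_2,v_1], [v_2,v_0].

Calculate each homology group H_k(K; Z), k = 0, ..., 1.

H_0 ≅ Z,  H_1 ≅ Z.

K has 4 vertices, 4 edges.
rank ∂_0 = 0, rank ∂_1 = 3 ⇒ b_0 = 4 − 0 − 3 = 1; all invariant factors of ∂_1 are 1 so no torsion. So H_0 = Z.
rank ∂_1 = 3, rank ∂_2 = 0 ⇒ b_1 = 4 − 3 − 0 = 1. So H_1 = Z.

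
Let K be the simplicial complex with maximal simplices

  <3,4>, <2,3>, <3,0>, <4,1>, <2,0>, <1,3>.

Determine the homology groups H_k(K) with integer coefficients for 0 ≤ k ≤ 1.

Take the total order 0 < 1 < 2 < 3 < 4 on the vertex set. Then K (dimension 1) consists of the simplices:

  0-simplices (5): [0], [1], [2], [3], [4]
  1-simplices (6): [0,2], [0,3], [1,3], [1,4], [2,3], [3,4]

giving chain groups C_0 ≅ Z^5, C_1 ≅ Z^6.

The boundary map ∂_1: C_1 → C_0 is given by ∂[p,q] = [q] − [p].
As a 5×6 matrix over Z this has rank 4, with invariant factors (1,1,1,1).

Reading off H_k = ker ∂_k / im ∂_{k+1}:

  H_0: rank C_0 − rank ∂_1 = 5 − 4 = 1, and the invariant factors of ∂_1 are all 1, so H_0 ≅ Z.
  H_1: rank ker ∂_1 − rank ∂_2 = (6 − 4) − 0 = 2, and there is no ∂_2, so H_1 ≅ Z^2.

H_0 ≅ Z,  H_1 ≅ Z^2.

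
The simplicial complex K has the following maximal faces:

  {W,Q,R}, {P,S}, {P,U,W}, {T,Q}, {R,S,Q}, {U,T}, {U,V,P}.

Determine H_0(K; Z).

H_0 = Z.

Order the vertices as P < Q < R < S < T < U < V < W. Listing each simplex with vertices in this order, K has dimension 2 with simplices:

  0-simplices (8): P, Q, R, S, T, U, V, W
  1-simplices (13): PS, PU, PV, PW, QR, QS, QT, QW, RS, RW, TU, UV, UW
  2-simplices (4): PUV, PUW, QRS, QRW

giving chain groups C_0 ≅ Z^8, C_1 ≅ Z^13, C_2 ≅ Z^4.

Boundary ∂_1: C_1 → C_0 sends each edge [p,q] (with p < q) to q − p.
The 8×13 boundary matrix has rank 7 and Smith normal form diag(1,1,1,1,1,1,1).

∂_2: C_2 → C_1 maps a triangle to the signed sum of its edges. For instance
  ∂QRW = RW − QW + QR,
  ∂QRS = RS − QS + QR.
The resulting 13×4 matrix has rank 4, and its Smith normal form has invariant factors (1,1,1,1).

Now H_k = ker ∂_k / im ∂_{k+1}, so:

  H_0: rank C_0 − rank ∂_1 = 8 − 7 = 1, and the invariant factors of ∂_1 are all 1, so H_0 = Z.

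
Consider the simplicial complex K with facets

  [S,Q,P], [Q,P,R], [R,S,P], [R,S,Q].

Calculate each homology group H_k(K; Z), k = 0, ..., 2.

Fix the vertex order P < Q < R < S and write every simplex with vertices in increasing order. Then dim K = 2 and the simplices of K are:

  0-simplices (4): P, Q, R, S
  1-simplices (6): PQ, PR, PS, QR, QS, RS
  2-simplices (4): PQR, PQS, PRS, QRS

Hence C_0 ≅ Z^4, C_1 ≅ Z^6, C_2 ≅ Z^4.

The boundary map ∂_1: C_1 → C_0 maps an edge to its endpoints' difference, ∂[p,q] = q − p.
As a 4×6 matrix over Z this has rank 3, with invariant factors (1,1,1).

∂_2: C_2 → C_1 maps a triangle to the signed sum of its edges. For instance
  ∂PQR = QR − PR + PQ,
  ∂QRS = RS − QS + QR.
The resulting 6×4 matrix has rank 3, and its Smith normal form has invariant factors (1,1,1).

Reading off H_k = ker ∂_k / im ∂_{k+1}:

  H_0: rank C_0 − rank ∂_1 = 4 − 3 = 1, and the invariant factors of ∂_1 are all 1, so H_0 ≅ Z.
  H_1: rank ker ∂_1 − rank ∂_2 = (6 − 3) − 3 = 0, and the invariant factors of ∂_2 are all 1, so H_1 ≅ 0.
  H_2: rank ker ∂_2 − rank ∂_3 = (4 − 3) − 0 = 1, and there is no ∂_3, so H_2 ≅ Z.

H_0 ≅ Z,  H_1 = 0,  H_2 ≅ Z.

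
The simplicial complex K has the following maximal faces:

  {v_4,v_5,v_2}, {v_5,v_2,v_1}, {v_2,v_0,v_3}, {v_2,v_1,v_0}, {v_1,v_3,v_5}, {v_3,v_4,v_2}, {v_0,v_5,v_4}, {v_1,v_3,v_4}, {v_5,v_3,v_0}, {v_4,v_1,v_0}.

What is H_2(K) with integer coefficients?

We work with the vertex ordering v_0 < v_1 < v_2 < v_3 < v_4 < v_5. The simplices of K, each written with vertices in increasing order, are:

  0-simplices (6): [v_0], [v_1], [v_2], [v_3], [v_4], [v_5]
  1-simplices (15): (15 of them)
  2-simplices (10): [v_0,v_1,v_2], [v_0,v_1,v_4], [v_0,v_2,v_3], [v_0,v_3,v_5], [v_0,v_4,v_5], [v_1,v_2,v_5], [v_1,v_3,v_4], [v_1,v_3,v_5], [v_2,v_3,v_4], [v_2,v_4,v_5]

giving chain groups C_0 ≅ Z^6, C_1 ≅ Z^15, C_2 ≅ Z^10.

Boundary ∂_1: C_1 → C_0 sends each edge [p,q] (with p < q) to q − p.
This gives a 6×15 integer matrix of rank 5; reducing to Smith normal form yields diagonal entries (1,1,1,1,1).

Boundary ∂_2: C_2 → C_1 acts by ∂[p,q,r] = [q,r] − [p,r] + [p,q]. For instance
  ∂[v_1,v_3,v_5] = [v_3,v_5] − [v_1,v_5] + [v_1,v_3],
  ∂[v_1,v_2,v_5] = [v_2,v_5] − [v_1,v_5] + [v_1,v_2].
The resulting 15×10 matrix has rank 10, and its Smith normal form has invariant factors (1,1,1,1,1,1,1,1,1,2).

Computing H_k = (kernel of ∂_k) / (image of ∂_{k+1}):

  H_2: rank ker ∂_2 − rank ∂_3 = (10 − 10) − 0 = 0, and there is no ∂_3, so H_2 ≅ 0.

H_2 = 0.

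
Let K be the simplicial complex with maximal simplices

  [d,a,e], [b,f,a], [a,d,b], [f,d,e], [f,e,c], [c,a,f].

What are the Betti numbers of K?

b_0 = 1, b_1 = 1, b_2 = 0.

Fix the vertex order a < b < c < d < e < f and write every simplex with vertices in increasing order. Then dim K = 2 and the simplices of K are:

  0-simplices (6): a, b, c, d, e, f
  1-simplices (12): ab, ac, ad, ae, af, bd, bf, ce, cf, de, df, ef
  2-simplices (6): abd, abf, acf, ade, cef, def

Hence C_0 ≅ Z^6, C_1 ≅ Z^12, C_2 ≅ Z^6.

Boundary ∂_1: C_1 → C_0 sends each edge [p,q] (with p < q) to q − p. For instance
  ∂ce = e − c.
The resulting 6×12 matrix has rank 5, and its Smith normal form has invariant factors (1,1,1,1,1).

∂_2: C_2 → C_1 acts by ∂[p,q,r] = [q,r] − [p,r] + [p,q]. For instance
  ∂def = ef − df + de,
  ∂abf = bf − af + ab.
The resulting 12×6 matrix has rank 6, and its Smith normal form has invariant factors (1,1,1,1,1,1).

Reading off H_k = ker ∂_k / im ∂_{k+1}:

  H_0: rank C_0 − rank ∂_1 = 6 − 5 = 1, and the invariant factors of ∂_1 are all 1, so H_0 = Z.
  H_1: rank ker ∂_1 − rank ∂_2 = (12 − 5) − 6 = 1, and the invariant factors of ∂_2 are all 1, so H_1 = Z.
  H_2: rank ker ∂_2 − rank ∂_3 = (6 − 6) − 0 = 0, and there is no ∂_3, so H_2 = 0.

Hence the Betti numbers are b_0 = 1, b_1 = 1, b_2 = 0.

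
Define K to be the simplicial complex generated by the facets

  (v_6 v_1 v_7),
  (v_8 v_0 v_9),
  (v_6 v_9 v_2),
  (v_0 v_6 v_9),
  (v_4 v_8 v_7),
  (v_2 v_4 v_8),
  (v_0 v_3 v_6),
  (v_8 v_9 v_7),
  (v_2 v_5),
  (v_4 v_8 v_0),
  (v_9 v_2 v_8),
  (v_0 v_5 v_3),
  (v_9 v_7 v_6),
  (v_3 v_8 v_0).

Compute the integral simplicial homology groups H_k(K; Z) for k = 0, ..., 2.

H_0 ≅ Z,  H_1 ≅ Z,  H_2 = 0.

Take the total order v_0 < v_1 < v_2 < v_3 < v_4 < v_5 < v_6 < v_7 < v_8 < v_9 on the vertex set. Then K (dimension 2) consists of the simplices:

  0-simplices (10): [v_0], [v_1], [v_2], [v_3], [v_4], [v_5], [v_6], [v_7], [v_8], [v_9]
  1-simplices (23): (23 of them)
  2-simplices (13): (13 of them)

so the chain groups are C_0 ≅ Z^10, C_1 ≅ Z^23, C_2 ≅ Z^13.

Boundary ∂_1: C_1 → C_0 maps an edge to its endpoints' difference, ∂[p,q] = q − p.
This gives a 10×23 integer matrix of rank 9; reducing to Smith normal form yields diagonal entries (1,1,1,1,1,1,1,1,1).

Boundary ∂_2: C_2 → C_1 maps a triangle to the signed sum of its edges. For instance
  ∂[v_4,v_7,v_8] = [v_7,v_8] − [v_4,v_8] + [v_4,v_7],
  ∂[v_2,v_4,v_8] = [v_4,v_8] − [v_2,v_8] + [v_2,v_4].
This gives a 23×13 integer matrix of rank 13; reducing to Smith normal form yields diagonal entries (1,1,1,1,1,1,1,1,1,1,1,1,1).

Now H_k = ker ∂_k / im ∂_{k+1}, so:

  H_0: rank C_0 − rank ∂_1 = 10 − 9 = 1, and the invariant factors of ∂_1 are all 1, so H_0 ≅ Z.
  H_1: rank ker ∂_1 − rank ∂_2 = (23 − 9) − 13 = 1, and the invariant factors of ∂_2 are all 1, so H_1 ≅ Z.
  H_2: rank ker ∂_2 − rank ∂_3 = (13 − 13) − 0 = 0, and there is no ∂_3, so H_2 ≅ 0.

As a check, the Euler characteristic is 10 − 23 + 13 = 0, which agrees with 1 − 1 + 0 = 0.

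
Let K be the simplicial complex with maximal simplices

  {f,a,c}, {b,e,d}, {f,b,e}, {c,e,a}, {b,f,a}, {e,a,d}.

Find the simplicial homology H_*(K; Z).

H_0 = Z,  H_1 = Z,  H_2 = 0.

Order the vertices as a < b < c < d < e < f. Listing each simplex with vertices in this order, K has dimension 2 with simplices:

  0-simplices (6): a, b, c, d, e, f
  1-simplices (12): ab, ac, ad, ae, af, bd, be, bf, ce, cf, de, ef
  2-simplices (6): abf, ace, acf, ade, bde, bef

giving chain groups C_0 ≅ Z^6, C_1 ≅ Z^12, C_2 ≅ Z^6.

∂_1: C_1 → C_0 sends each edge [p,q] (with p < q) to q − p.
As a 6×12 matrix over Z this has rank 5, with invariant factors (1,1,1,1,1).

The boundary map ∂_2: C_2 → C_1 maps a triangle to the signed sum of its edges. For instance
  ∂ace = ce − ae + ac,
  ∂bde = de − be + bd.
As a 12×6 matrix over Z this has rank 6, with invariant factors (1,1,1,1,1,1).

Computing H_k = (kernel of ∂_k) / (image of ∂_{k+1}):

  H_0: rank C_0 − rank ∂_1 = 6 − 5 = 1, and the invariant factors of ∂_1 are all 1, so H_0 = Z.
  H_1: rank ker ∂_1 − rank ∂_2 = (12 − 5) − 6 = 1, and the invariant factors of ∂_2 are all 1, so H_1 = Z.
  H_2: rank ker ∂_2 − rank ∂_3 = (6 − 6) − 0 = 0, and there is no ∂_3, so H_2 = 0.

(K is a triangulation of the cylinder S^1 x I.)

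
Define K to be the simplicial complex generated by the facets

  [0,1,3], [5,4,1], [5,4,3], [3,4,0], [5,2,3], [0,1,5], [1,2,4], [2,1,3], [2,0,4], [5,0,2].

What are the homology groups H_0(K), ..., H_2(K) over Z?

H_0 ≅ Z,  H_1 ≅ Z/2,  H_2 = 0.

Order the vertices as 0 < 1 < 2 < 3 < 4 < 5. Listing each simplex with vertices in this order, K has dimension 2 with simplices:

  0-simplices (6): [0], [1], [2], [3], [4], [5]
  1-simplices (15): [0,1], [0,2], [0,3], [0,4], [0,5], [1,2], [1,3], [1,4], [1,5], [2,3], [2,4], [2,5], [3,4], [3,5], [4,5]
  2-simplices (10): [0,1,3], [0,1,5], [0,2,4], [0,2,5], [0,3,4], [1,2,3], [1,2,4], [1,4,5], [2,3,5], [3,4,5]

giving chain groups C_0 ≅ Z^6, C_1 ≅ Z^15, C_2 ≅ Z^10.

∂_1: C_1 → C_0 sends each edge [p,q] (with p < q) to q − p.
The resulting 6×15 matrix has rank 5, and its Smith normal form has invariant factors (1,1,1,1,1).

The boundary map ∂_2: C_2 → C_1 acts by ∂[p,q,r] = [q,r] − [p,r] + [p,q]. For instance
  ∂[0,2,4] = [2,4] − [0,4] + [0,2],
  ∂[3,4,5] = [4,5] − [3,5] + [3,4].
The resulting 15×10 matrix has rank 10, and its Smith normal form has invariant factors (1,1,1,1,1,1,1,1,1,2).

Computing H_k = (kernel of ∂_k) / (image of ∂_{k+1}):

  H_0: rank C_0 − rank ∂_1 = 6 − 5 = 1, and the invariant factors of ∂_1 are all 1, so H_0 = Z.
  H_1: rank ker ∂_1 − rank ∂_2 = (15 − 5) − 10 = 0, and ∂_2 has invariant factor 2 > 1, so H_1 = Z/2.
  H_2: rank ker ∂_2 − rank ∂_3 = (10 − 10) − 0 = 0, and there is no ∂_3, so H_2 = 0.

(K is a triangulation of the real projective plane RP^2.)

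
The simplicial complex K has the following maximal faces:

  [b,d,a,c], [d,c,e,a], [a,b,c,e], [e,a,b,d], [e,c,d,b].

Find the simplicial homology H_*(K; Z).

H_0 ≅ Z,  H_1 = 0,  H_2 = 0,  H_3 ≅ Z.

Take the total order a < b < c < d < e on the vertex set. Then K (dimension 3) consists of the simplices:

  0-simplices (5): a, b, c, d, e
  1-simplices (10): ab, ac, ad, ae, bc, bd, be, cd, ce, de
  2-simplices (10): abc, abd, abe, acd, ace, ade, bcd, bce, bde, cde
  3-simplices (5): abcd, abce, abde, acde, bcde

giving chain groups C_0 ≅ Z^5, C_1 ≅ Z^10, C_2 ≅ Z^10, C_3 ≅ Z^5.

∂_1: C_1 → C_0 maps an edge to its endpoints' difference, ∂[p,q] = q − p.
This gives a 5×10 integer matrix of rank 4; reducing to Smith normal form yields diagonal entries (1,1,1,1).

∂_2: C_2 → C_1 sends each 2-simplex [p,q,r] to [q,r] − [p,r] + [p,q]. For instance
  ∂ace = ce − ae + ac,
  ∂bcd = cd − bd + bc.
As a 10×10 matrix over Z this has rank 6, with invariant factors (1,1,1,1,1,1).

Boundary ∂_3: C_3 → C_2 sends each 3-simplex σ to the alternating sum Σ_i (−1)^i (σ with its i-th vertex removed). For instance
  ∂abcd = bcd − acd + abd − abc,
  ∂acde = cde − ade + ace − acd.
This gives a 10×5 integer matrix of rank 4; reducing to Smith normal form yields diagonal entries (1,1,1,1).

Computing H_k = (kernel of ∂_k) / (image of ∂_{k+1}):

  H_0: rank C_0 − rank ∂_1 = 5 − 4 = 1, and the invariant factors of ∂_1 are all 1, so H_0 = Z.
  H_1: rank ker ∂_1 − rank ∂_2 = (10 − 4) − 6 = 0, and the invariant factors of ∂_2 are all 1, so H_1 = 0.
  H_2: rank ker ∂_2 − rank ∂_3 = (10 − 6) − 4 = 0, and the invariant factors of ∂_3 are all 1, so H_2 = 0.
  H_3: rank ker ∂_3 − rank ∂_4 = (5 − 4) − 0 = 1, and there is no ∂_4, so H_3 = Z.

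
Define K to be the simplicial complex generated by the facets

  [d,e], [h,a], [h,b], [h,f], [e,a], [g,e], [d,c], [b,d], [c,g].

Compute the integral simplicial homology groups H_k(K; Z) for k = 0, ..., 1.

H_0 ≅ Z,  H_1 ≅ Z^2.

Take the total order a < b < c < d < e < f < g < h on the vertex set. Then K (dimension 1) consists of the simplices:

  0-simplices (8): a, b, c, d, e, f, g, h
  1-simplices (9): ae, ah, bd, bh, cd, cg, de, eg, fh

Hence C_0 ≅ Z^8, C_1 ≅ Z^9.

Boundary ∂_1: C_1 → C_0 maps an edge to its endpoints' difference, ∂[p,q] = q − p.
The 8×9 boundary matrix has rank 7 and Smith normal form diag(1,1,1,1,1,1,1).

Now H_k = ker ∂_k / im ∂_{k+1}, so:

  H_0: rank C_0 − rank ∂_1 = 8 − 7 = 1, and the invariant factors of ∂_1 are all 1, so H_0 ≅ Z.
  H_1: rank ker ∂_1 − rank ∂_2 = (9 − 7) − 0 = 2, and there is no ∂_2, so H_1 ≅ Z^2.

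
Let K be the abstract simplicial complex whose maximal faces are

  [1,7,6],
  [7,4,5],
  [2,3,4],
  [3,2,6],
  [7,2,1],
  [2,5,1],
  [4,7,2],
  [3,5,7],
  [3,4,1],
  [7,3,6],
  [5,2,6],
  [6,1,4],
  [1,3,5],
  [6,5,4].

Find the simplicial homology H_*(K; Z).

H_0 = Z,  H_1 = Z^2,  H_2 = Z.

K has 7 vertices, 21 edges, 14 triangles.
rank ∂_0 = 0, rank ∂_1 = 6 ⇒ b_0 = 7 − 0 − 6 = 1; all invariant factors of ∂_1 are 1 so no torsion. So H_0 ≅ Z.
rank ∂_1 = 6, rank ∂_2 = 13 ⇒ b_1 = 21 − 6 − 13 = 2; all invariant factors of ∂_2 are 1 so no torsion. So H_1 ≅ Z^2.
rank ∂_2 = 13, rank ∂_3 = 0 ⇒ b_2 = 14 − 13 − 0 = 1. So H_2 ≅ Z.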